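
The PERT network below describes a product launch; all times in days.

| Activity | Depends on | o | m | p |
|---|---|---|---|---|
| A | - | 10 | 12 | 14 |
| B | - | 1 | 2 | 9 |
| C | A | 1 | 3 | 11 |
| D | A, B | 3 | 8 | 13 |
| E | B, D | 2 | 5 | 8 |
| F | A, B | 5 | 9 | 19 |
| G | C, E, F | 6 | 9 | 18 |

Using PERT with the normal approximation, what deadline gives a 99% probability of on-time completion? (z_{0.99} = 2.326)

41.7 days

te_A = (10 + 4·12 + 14)/6 = 72/6 = 12; σ²_A = ((14−10)/6)² = 0.444
te_B = (1 + 4·2 + 9)/6 = 18/6 = 3; σ²_B = ((9−1)/6)² = 1.778
te_C = (1 + 4·3 + 11)/6 = 24/6 = 4; σ²_C = ((11−1)/6)² = 2.778
te_D = (3 + 4·8 + 13)/6 = 48/6 = 8; σ²_D = ((13−3)/6)² = 2.778
te_E = (2 + 4·5 + 8)/6 = 30/6 = 5; σ²_E = ((8−2)/6)² = 1.000
te_F = (5 + 4·9 + 19)/6 = 60/6 = 10; σ²_F = ((19−5)/6)² = 5.444
te_G = (6 + 4·9 + 18)/6 = 60/6 = 10; σ²_G = ((18−6)/6)² = 4.000

Forward pass:
ES_A = 0; EF_A = 12
ES_B = 0; EF_B = 3
ES_C = 12; EF_C = 12+4 = 16
ES_D = max(EF_A=12, EF_B=3) = 12; EF_D = 12+8 = 20
ES_E = max(EF_B=3, EF_D=20) = 20; EF_E = 20+5 = 25
ES_F = max(EF_A=12, EF_B=3) = 12; EF_F = 12+10 = 22
ES_G = max(EF_C=16, EF_E=25, EF_F=22) = 25; EF_G = 25+10 = 35
Expected project duration μ = 35 days. Critical path: A → D → E → G.

Variance along critical path = 0.444 + 2.778 + 1.000 + 4.000 = 8.222; σ = 2.867 days.
D = μ + z·σ = 35 + 2.326·2.867 = 41.7 days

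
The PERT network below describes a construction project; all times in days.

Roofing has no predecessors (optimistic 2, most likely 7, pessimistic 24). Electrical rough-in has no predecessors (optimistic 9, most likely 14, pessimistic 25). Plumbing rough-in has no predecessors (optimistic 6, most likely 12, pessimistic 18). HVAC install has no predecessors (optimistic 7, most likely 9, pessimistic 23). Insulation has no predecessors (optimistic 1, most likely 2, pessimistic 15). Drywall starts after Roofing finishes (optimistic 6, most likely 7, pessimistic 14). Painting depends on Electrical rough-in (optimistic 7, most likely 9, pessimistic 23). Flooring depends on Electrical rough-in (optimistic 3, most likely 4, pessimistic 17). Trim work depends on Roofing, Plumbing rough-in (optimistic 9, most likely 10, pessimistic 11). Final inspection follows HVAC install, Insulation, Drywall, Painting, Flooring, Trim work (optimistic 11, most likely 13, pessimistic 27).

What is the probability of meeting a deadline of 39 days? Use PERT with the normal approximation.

te_Roofing = (2 + 4·7 + 24)/6 = 54/6 = 9; σ²_Roofing = ((24−2)/6)² = 13.444
te_Electrical rough-in = (9 + 4·14 + 25)/6 = 90/6 = 15; σ²_Electrical rough-in = ((25−9)/6)² = 7.111
te_Plumbing rough-in = (6 + 4·12 + 18)/6 = 72/6 = 12; σ²_Plumbing rough-in = ((18−6)/6)² = 4.000
te_HVAC install = (7 + 4·9 + 23)/6 = 66/6 = 11; σ²_HVAC install = ((23−7)/6)² = 7.111
te_Insulation = (1 + 4·2 + 15)/6 = 24/6 = 4; σ²_Insulation = ((15−1)/6)² = 5.444
te_Drywall = (6 + 4·7 + 14)/6 = 48/6 = 8; σ²_Drywall = ((14−6)/6)² = 1.778
te_Painting = (7 + 4·9 + 23)/6 = 66/6 = 11; σ²_Painting = ((23−7)/6)² = 7.111
te_Flooring = (3 + 4·4 + 17)/6 = 36/6 = 6; σ²_Flooring = ((17−3)/6)² = 5.444
te_Trim work = (9 + 4·10 + 11)/6 = 60/6 = 10; σ²_Trim work = ((11−9)/6)² = 0.111
te_Final inspection = (11 + 4·13 + 27)/6 = 90/6 = 15; σ²_Final inspection = ((27−11)/6)² = 7.111

Forward pass:
ES_Roofing = 0; EF_Roofing = 9
ES_Electrical rough-in = 0; EF_Electrical rough-in = 15
ES_Plumbing rough-in = 0; EF_Plumbing rough-in = 12
ES_HVAC install = 0; EF_HVAC install = 11
ES_Insulation = 0; EF_Insulation = 4
ES_Drywall = 9; EF_Drywall = 9+8 = 17
ES_Painting = 15; EF_Painting = 15+11 = 26
ES_Flooring = 15; EF_Flooring = 15+6 = 21
ES_Trim work = max(EF_Roofing=9, EF_Plumbing rough-in=12) = 12; EF_Trim work = 12+10 = 22
ES_Final inspection = max(EF_HVAC install=11, EF_Insulation=4, EF_Drywall=17, EF_Painting=26, EF_Flooring=21, EF_Trim work=22) = 26; EF_Final inspection = 26+15 = 41
Expected project duration μ = 41 days. Critical path: Electrical rough-in → Painting → Final inspection.

Variance along critical path = 7.111 + 7.111 + 7.111 = 21.333; σ = √21.333 = 4.619 days.
Z = (39 − 41) / 4.619 = -0.433
P(T ≤ 39) = Φ(-0.433) ≈ 0.333

0.333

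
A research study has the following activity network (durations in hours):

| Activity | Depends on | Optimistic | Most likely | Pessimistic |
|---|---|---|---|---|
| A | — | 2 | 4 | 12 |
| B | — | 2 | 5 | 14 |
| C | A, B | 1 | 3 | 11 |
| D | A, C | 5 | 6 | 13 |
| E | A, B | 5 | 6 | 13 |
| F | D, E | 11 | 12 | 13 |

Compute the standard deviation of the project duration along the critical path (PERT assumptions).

2.94 hours

te_A = (2 + 4·4 + 12)/6 = 30/6 = 5; σ²_A = ((12−2)/6)² = 2.778
te_B = (2 + 4·5 + 14)/6 = 36/6 = 6; σ²_B = ((14−2)/6)² = 4.000
te_C = (1 + 4·3 + 11)/6 = 24/6 = 4; σ²_C = ((11−1)/6)² = 2.778
te_D = (5 + 4·6 + 13)/6 = 42/6 = 7; σ²_D = ((13−5)/6)² = 1.778
te_E = (5 + 4·6 + 13)/6 = 42/6 = 7; σ²_E = ((13−5)/6)² = 1.778
te_F = (11 + 4·12 + 13)/6 = 72/6 = 12; σ²_F = ((13−11)/6)² = 0.111

Forward pass:
ES_A = 0; EF_A = 5
ES_B = 0; EF_B = 6
ES_C = max(EF_A=5, EF_B=6) = 6; EF_C = 6+4 = 10
ES_D = max(EF_A=5, EF_C=10) = 10; EF_D = 10+7 = 17
ES_E = max(EF_A=5, EF_B=6) = 6; EF_E = 6+7 = 13
ES_F = max(EF_D=17, EF_E=13) = 17; EF_F = 17+12 = 29
Expected project duration μ = 29 hours. Critical path: B → C → D → F.

Variance along critical path = 4.000 + 2.778 + 1.778 + 0.111 = 8.667
σ = √8.667 = 2.944 hours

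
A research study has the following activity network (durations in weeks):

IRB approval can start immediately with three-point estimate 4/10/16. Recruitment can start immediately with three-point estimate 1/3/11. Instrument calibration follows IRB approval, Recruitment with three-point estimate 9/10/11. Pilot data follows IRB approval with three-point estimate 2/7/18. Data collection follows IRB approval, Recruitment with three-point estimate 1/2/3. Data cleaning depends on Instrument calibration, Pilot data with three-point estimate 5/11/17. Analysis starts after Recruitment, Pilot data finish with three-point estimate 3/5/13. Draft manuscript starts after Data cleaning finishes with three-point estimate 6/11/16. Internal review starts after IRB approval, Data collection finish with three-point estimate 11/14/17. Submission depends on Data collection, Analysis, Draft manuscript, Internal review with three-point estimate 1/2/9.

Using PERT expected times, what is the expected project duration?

45 weeks

te_IRB approval = (4 + 4·10 + 16)/6 = 60/6 = 10
te_Recruitment = (1 + 4·3 + 11)/6 = 24/6 = 4
te_Instrument calibration = (9 + 4·10 + 11)/6 = 60/6 = 10
te_Pilot data = (2 + 4·7 + 18)/6 = 48/6 = 8
te_Data collection = (1 + 4·2 + 3)/6 = 12/6 = 2
te_Data cleaning = (5 + 4·11 + 17)/6 = 66/6 = 11
te_Analysis = (3 + 4·5 + 13)/6 = 36/6 = 6
te_Draft manuscript = (6 + 4·11 + 16)/6 = 66/6 = 11
te_Internal review = (11 + 4·14 + 17)/6 = 84/6 = 14
te_Submission = (1 + 4·2 + 9)/6 = 18/6 = 3

Forward pass:
ES_IRB approval = 0; EF_IRB approval = 10
ES_Recruitment = 0; EF_Recruitment = 4
ES_Instrument calibration = max(EF_IRB approval=10, EF_Recruitment=4) = 10; EF_Instrument calibration = 10+10 = 20
ES_Pilot data = 10; EF_Pilot data = 10+8 = 18
ES_Data collection = max(EF_IRB approval=10, EF_Recruitment=4) = 10; EF_Data collection = 10+2 = 12
ES_Data cleaning = max(EF_Instrument calibration=20, EF_Pilot data=18) = 20; EF_Data cleaning = 20+11 = 31
ES_Analysis = max(EF_Recruitment=4, EF_Pilot data=18) = 18; EF_Analysis = 18+6 = 24
ES_Draft manuscript = 31; EF_Draft manuscript = 31+11 = 42
ES_Internal review = max(EF_IRB approval=10, EF_Data collection=12) = 12; EF_Internal review = 12+14 = 26
ES_Submission = max(EF_Data collection=12, EF_Analysis=24, EF_Draft manuscript=42, EF_Internal review=26) = 42; EF_Submission = 42+3 = 45
Expected project duration μ = 45 weeks. Critical path: IRB approval → Instrument calibration → Data cleaning → Draft manuscript → Submission.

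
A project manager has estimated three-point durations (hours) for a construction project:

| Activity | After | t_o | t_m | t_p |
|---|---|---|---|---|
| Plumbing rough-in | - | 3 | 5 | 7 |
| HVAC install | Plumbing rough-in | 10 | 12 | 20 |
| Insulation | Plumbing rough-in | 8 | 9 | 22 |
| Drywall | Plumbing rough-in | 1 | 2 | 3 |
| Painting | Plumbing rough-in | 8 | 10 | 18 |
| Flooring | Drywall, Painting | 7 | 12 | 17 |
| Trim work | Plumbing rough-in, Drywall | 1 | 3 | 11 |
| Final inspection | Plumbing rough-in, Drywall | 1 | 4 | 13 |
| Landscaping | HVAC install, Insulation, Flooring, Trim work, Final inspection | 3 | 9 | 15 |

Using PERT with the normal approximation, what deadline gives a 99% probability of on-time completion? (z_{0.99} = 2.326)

te_Plumbing rough-in = (3 + 4·5 + 7)/6 = 30/6 = 5; σ²_Plumbing rough-in = ((7−3)/6)² = 0.444
te_HVAC install = (10 + 4·12 + 20)/6 = 78/6 = 13; σ²_HVAC install = ((20−10)/6)² = 2.778
te_Insulation = (8 + 4·9 + 22)/6 = 66/6 = 11; σ²_Insulation = ((22−8)/6)² = 5.444
te_Drywall = (1 + 4·2 + 3)/6 = 12/6 = 2; σ²_Drywall = ((3−1)/6)² = 0.111
te_Painting = (8 + 4·10 + 18)/6 = 66/6 = 11; σ²_Painting = ((18−8)/6)² = 2.778
te_Flooring = (7 + 4·12 + 17)/6 = 72/6 = 12; σ²_Flooring = ((17−7)/6)² = 2.778
te_Trim work = (1 + 4·3 + 11)/6 = 24/6 = 4; σ²_Trim work = ((11−1)/6)² = 2.778
te_Final inspection = (1 + 4·4 + 13)/6 = 30/6 = 5; σ²_Final inspection = ((13−1)/6)² = 4.000
te_Landscaping = (3 + 4·9 + 15)/6 = 54/6 = 9; σ²_Landscaping = ((15−3)/6)² = 4.000

Forward pass:
ES_Plumbing rough-in = 0; EF_Plumbing rough-in = 5
ES_HVAC install = 5; EF_HVAC install = 5+13 = 18
ES_Insulation = 5; EF_Insulation = 5+11 = 16
ES_Drywall = 5; EF_Drywall = 5+2 = 7
ES_Painting = 5; EF_Painting = 5+11 = 16
ES_Flooring = max(EF_Drywall=7, EF_Painting=16) = 16; EF_Flooring = 16+12 = 28
ES_Trim work = max(EF_Plumbing rough-in=5, EF_Drywall=7) = 7; EF_Trim work = 7+4 = 11
ES_Final inspection = max(EF_Plumbing rough-in=5, EF_Drywall=7) = 7; EF_Final inspection = 7+5 = 12
ES_Landscaping = max(EF_HVAC install=18, EF_Insulation=16, EF_Flooring=28, EF_Trim work=11, EF_Final inspection=12) = 28; EF_Landscaping = 28+9 = 37
Expected project duration μ = 37 hours. Critical path: Plumbing rough-in → Painting → Flooring → Landscaping.

Variance along critical path = 0.444 + 2.778 + 2.778 + 4.000 = 10.000; σ = 3.162 hours.
D = μ + z·σ = 37 + 2.326·3.162 = 44.4 hours

44.4 hours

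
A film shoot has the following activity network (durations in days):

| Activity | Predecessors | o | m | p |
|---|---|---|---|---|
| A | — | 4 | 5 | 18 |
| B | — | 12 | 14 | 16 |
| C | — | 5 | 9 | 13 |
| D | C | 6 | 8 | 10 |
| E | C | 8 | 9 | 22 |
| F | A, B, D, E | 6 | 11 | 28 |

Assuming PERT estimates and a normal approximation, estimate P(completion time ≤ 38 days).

te_A = (4 + 4·5 + 18)/6 = 42/6 = 7; σ²_A = ((18−4)/6)² = 5.444
te_B = (12 + 4·14 + 16)/6 = 84/6 = 14; σ²_B = ((16−12)/6)² = 0.444
te_C = (5 + 4·9 + 13)/6 = 54/6 = 9; σ²_C = ((13−5)/6)² = 1.778
te_D = (6 + 4·8 + 10)/6 = 48/6 = 8; σ²_D = ((10−6)/6)² = 0.444
te_E = (8 + 4·9 + 22)/6 = 66/6 = 11; σ²_E = ((22−8)/6)² = 5.444
te_F = (6 + 4·11 + 28)/6 = 78/6 = 13; σ²_F = ((28−6)/6)² = 13.444

Forward pass:
ES_A = 0; EF_A = 7
ES_B = 0; EF_B = 14
ES_C = 0; EF_C = 9
ES_D = 9; EF_D = 9+8 = 17
ES_E = 9; EF_E = 9+11 = 20
ES_F = max(EF_A=7, EF_B=14, EF_D=17, EF_E=20) = 20; EF_F = 20+13 = 33
Expected project duration μ = 33 days. Critical path: C → E → F.

Variance along critical path = 1.778 + 5.444 + 13.444 = 20.667; σ = √20.667 = 4.546 days.
Z = (38 − 33) / 4.546 = 1.100
P(T ≤ 38) = Φ(1.100) ≈ 0.864

0.864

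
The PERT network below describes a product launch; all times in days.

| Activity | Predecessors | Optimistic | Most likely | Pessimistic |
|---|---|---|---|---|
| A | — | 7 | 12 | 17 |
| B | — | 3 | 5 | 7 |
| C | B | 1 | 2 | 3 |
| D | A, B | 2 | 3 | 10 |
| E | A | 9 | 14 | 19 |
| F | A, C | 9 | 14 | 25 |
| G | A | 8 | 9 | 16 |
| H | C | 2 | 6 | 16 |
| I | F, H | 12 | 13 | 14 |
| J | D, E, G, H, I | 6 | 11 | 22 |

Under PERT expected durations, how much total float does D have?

24 days

te_A = (7 + 4·12 + 17)/6 = 72/6 = 12
te_B = (3 + 4·5 + 7)/6 = 30/6 = 5
te_C = (1 + 4·2 + 3)/6 = 12/6 = 2
te_D = (2 + 4·3 + 10)/6 = 24/6 = 4
te_E = (9 + 4·14 + 19)/6 = 84/6 = 14
te_F = (9 + 4·14 + 25)/6 = 90/6 = 15
te_G = (8 + 4·9 + 16)/6 = 60/6 = 10
te_H = (2 + 4·6 + 16)/6 = 42/6 = 7
te_I = (12 + 4·13 + 14)/6 = 78/6 = 13
te_J = (6 + 4·11 + 22)/6 = 72/6 = 12

Forward pass:
ES_A = 0; EF_A = 12
ES_B = 0; EF_B = 5
ES_C = 5; EF_C = 5+2 = 7
ES_D = max(EF_A=12, EF_B=5) = 12; EF_D = 12+4 = 16
ES_E = 12; EF_E = 12+14 = 26
ES_F = max(EF_A=12, EF_C=7) = 12; EF_F = 12+15 = 27
ES_G = 12; EF_G = 12+10 = 22
ES_H = 7; EF_H = 7+7 = 14
ES_I = max(EF_F=27, EF_H=14) = 27; EF_I = 27+13 = 40
ES_J = max(EF_D=16, EF_E=26, EF_G=22, EF_H=14, EF_I=40) = 40; EF_J = 40+12 = 52
Expected project duration μ = 52 days. Critical path: A → F → I → J.

Backward pass:
LF_J = 52; LS_J = 52−12 = 40
LF_I = LS_J = 40; LS_I = 40−13 = 27
LF_H = min(LS_I=27, LS_J=40) = 27; LS_H = 27−7 = 20
LF_G = LS_J = 40; LS_G = 40−10 = 30
LF_F = LS_I = 27; LS_F = 27−15 = 12
LF_E = LS_J = 40; LS_E = 40−14 = 26
LF_D = LS_J = 40; LS_D = 40−4 = 36
LF_C = min(LS_F=12, LS_H=20) = 12; LS_C = 12−2 = 10
LF_B = min(LS_C=10, LS_D=36) = 10; LS_B = 10−5 = 5
LF_A = min(LS_D=36, LS_E=26, LS_F=12, LS_G=30) = 12; LS_A = 12−12 = 0
Slack_D = LS_D − ES_D = 36 − 12 = 24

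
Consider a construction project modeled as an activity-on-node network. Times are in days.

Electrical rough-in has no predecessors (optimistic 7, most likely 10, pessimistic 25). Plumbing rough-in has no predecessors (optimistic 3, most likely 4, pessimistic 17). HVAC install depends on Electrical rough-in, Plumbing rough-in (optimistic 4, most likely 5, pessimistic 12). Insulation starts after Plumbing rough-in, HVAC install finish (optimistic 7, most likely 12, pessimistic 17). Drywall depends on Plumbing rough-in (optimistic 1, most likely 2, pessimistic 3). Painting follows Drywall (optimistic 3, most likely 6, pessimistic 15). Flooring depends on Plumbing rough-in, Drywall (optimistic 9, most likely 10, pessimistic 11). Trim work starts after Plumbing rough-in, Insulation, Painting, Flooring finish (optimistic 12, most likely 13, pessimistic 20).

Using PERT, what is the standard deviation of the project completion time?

te_Electrical rough-in = (7 + 4·10 + 25)/6 = 72/6 = 12; σ²_Electrical rough-in = ((25−7)/6)² = 9.000
te_Plumbing rough-in = (3 + 4·4 + 17)/6 = 36/6 = 6; σ²_Plumbing rough-in = ((17−3)/6)² = 5.444
te_HVAC install = (4 + 4·5 + 12)/6 = 36/6 = 6; σ²_HVAC install = ((12−4)/6)² = 1.778
te_Insulation = (7 + 4·12 + 17)/6 = 72/6 = 12; σ²_Insulation = ((17−7)/6)² = 2.778
te_Drywall = (1 + 4·2 + 3)/6 = 12/6 = 2; σ²_Drywall = ((3−1)/6)² = 0.111
te_Painting = (3 + 4·6 + 15)/6 = 42/6 = 7; σ²_Painting = ((15−3)/6)² = 4.000
te_Flooring = (9 + 4·10 + 11)/6 = 60/6 = 10; σ²_Flooring = ((11−9)/6)² = 0.111
te_Trim work = (12 + 4·13 + 20)/6 = 84/6 = 14; σ²_Trim work = ((20−12)/6)² = 1.778

Forward pass:
ES_Electrical rough-in = 0; EF_Electrical rough-in = 12
ES_Plumbing rough-in = 0; EF_Plumbing rough-in = 6
ES_HVAC install = max(EF_Electrical rough-in=12, EF_Plumbing rough-in=6) = 12; EF_HVAC install = 12+6 = 18
ES_Insulation = max(EF_Plumbing rough-in=6, EF_HVAC install=18) = 18; EF_Insulation = 18+12 = 30
ES_Drywall = 6; EF_Drywall = 6+2 = 8
ES_Painting = 8; EF_Painting = 8+7 = 15
ES_Flooring = max(EF_Plumbing rough-in=6, EF_Drywall=8) = 8; EF_Flooring = 8+10 = 18
ES_Trim work = max(EF_Plumbing rough-in=6, EF_Insulation=30, EF_Painting=15, EF_Flooring=18) = 30; EF_Trim work = 30+14 = 44
Expected project duration μ = 44 days. Critical path: Electrical rough-in → HVAC install → Insulation → Trim work.

Variance along critical path = 9.000 + 1.778 + 2.778 + 1.778 = 15.333
σ = √15.333 = 3.916 days

3.92 days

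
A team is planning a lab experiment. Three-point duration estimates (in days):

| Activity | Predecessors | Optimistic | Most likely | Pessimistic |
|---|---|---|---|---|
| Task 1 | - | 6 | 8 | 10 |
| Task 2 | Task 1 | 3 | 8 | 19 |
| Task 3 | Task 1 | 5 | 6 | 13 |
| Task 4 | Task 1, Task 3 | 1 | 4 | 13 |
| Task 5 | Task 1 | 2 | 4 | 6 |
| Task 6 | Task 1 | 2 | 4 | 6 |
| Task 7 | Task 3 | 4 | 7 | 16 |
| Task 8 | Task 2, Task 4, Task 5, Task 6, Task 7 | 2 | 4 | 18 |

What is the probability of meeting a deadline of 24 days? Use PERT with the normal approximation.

te_Task 1 = (6 + 4·8 + 10)/6 = 48/6 = 8; σ²_Task 1 = ((10−6)/6)² = 0.444
te_Task 2 = (3 + 4·8 + 19)/6 = 54/6 = 9; σ²_Task 2 = ((19−3)/6)² = 7.111
te_Task 3 = (5 + 4·6 + 13)/6 = 42/6 = 7; σ²_Task 3 = ((13−5)/6)² = 1.778
te_Task 4 = (1 + 4·4 + 13)/6 = 30/6 = 5; σ²_Task 4 = ((13−1)/6)² = 4.000
te_Task 5 = (2 + 4·4 + 6)/6 = 24/6 = 4; σ²_Task 5 = ((6−2)/6)² = 0.444
te_Task 6 = (2 + 4·4 + 6)/6 = 24/6 = 4; σ²_Task 6 = ((6−2)/6)² = 0.444
te_Task 7 = (4 + 4·7 + 16)/6 = 48/6 = 8; σ²_Task 7 = ((16−4)/6)² = 4.000
te_Task 8 = (2 + 4·4 + 18)/6 = 36/6 = 6; σ²_Task 8 = ((18−2)/6)² = 7.111

Forward pass:
ES_Task 1 = 0; EF_Task 1 = 8
ES_Task 2 = 8; EF_Task 2 = 8+9 = 17
ES_Task 3 = 8; EF_Task 3 = 8+7 = 15
ES_Task 4 = max(EF_Task 1=8, EF_Task 3=15) = 15; EF_Task 4 = 15+5 = 20
ES_Task 5 = 8; EF_Task 5 = 8+4 = 12
ES_Task 6 = 8; EF_Task 6 = 8+4 = 12
ES_Task 7 = 15; EF_Task 7 = 15+8 = 23
ES_Task 8 = max(EF_Task 2=17, EF_Task 4=20, EF_Task 5=12, EF_Task 6=12, EF_Task 7=23) = 23; EF_Task 8 = 23+6 = 29
Expected project duration μ = 29 days. Critical path: Task 1 → Task 3 → Task 7 → Task 8.

Variance along critical path = 0.444 + 1.778 + 4.000 + 7.111 = 13.333; σ = √13.333 = 3.651 days.
Z = (24 − 29) / 3.651 = -1.369
P(T ≤ 24) = Φ(-1.369) ≈ 0.085

0.085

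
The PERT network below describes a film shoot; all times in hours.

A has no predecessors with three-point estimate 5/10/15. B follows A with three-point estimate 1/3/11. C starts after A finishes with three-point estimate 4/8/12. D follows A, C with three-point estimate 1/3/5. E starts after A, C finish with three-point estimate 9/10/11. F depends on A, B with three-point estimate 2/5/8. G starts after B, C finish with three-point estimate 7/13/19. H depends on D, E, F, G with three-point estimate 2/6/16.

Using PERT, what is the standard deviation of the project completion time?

te_A = (5 + 4·10 + 15)/6 = 60/6 = 10; σ²_A = ((15−5)/6)² = 2.778
te_B = (1 + 4·3 + 11)/6 = 24/6 = 4; σ²_B = ((11−1)/6)² = 2.778
te_C = (4 + 4·8 + 12)/6 = 48/6 = 8; σ²_C = ((12−4)/6)² = 1.778
te_D = (1 + 4·3 + 5)/6 = 18/6 = 3; σ²_D = ((5−1)/6)² = 0.444
te_E = (9 + 4·10 + 11)/6 = 60/6 = 10; σ²_E = ((11−9)/6)² = 0.111
te_F = (2 + 4·5 + 8)/6 = 30/6 = 5; σ²_F = ((8−2)/6)² = 1.000
te_G = (7 + 4·13 + 19)/6 = 78/6 = 13; σ²_G = ((19−7)/6)² = 4.000
te_H = (2 + 4·6 + 16)/6 = 42/6 = 7; σ²_H = ((16−2)/6)² = 5.444

Forward pass:
ES_A = 0; EF_A = 10
ES_B = 10; EF_B = 10+4 = 14
ES_C = 10; EF_C = 10+8 = 18
ES_D = max(EF_A=10, EF_C=18) = 18; EF_D = 18+3 = 21
ES_E = max(EF_A=10, EF_C=18) = 18; EF_E = 18+10 = 28
ES_F = max(EF_A=10, EF_B=14) = 14; EF_F = 14+5 = 19
ES_G = max(EF_B=14, EF_C=18) = 18; EF_G = 18+13 = 31
ES_H = max(EF_D=21, EF_E=28, EF_F=19, EF_G=31) = 31; EF_H = 31+7 = 38
Expected project duration μ = 38 hours. Critical path: A → C → G → H.

Variance along critical path = 2.778 + 1.778 + 4.000 + 5.444 = 14.000
σ = √14.000 = 3.742 hours

3.74 hours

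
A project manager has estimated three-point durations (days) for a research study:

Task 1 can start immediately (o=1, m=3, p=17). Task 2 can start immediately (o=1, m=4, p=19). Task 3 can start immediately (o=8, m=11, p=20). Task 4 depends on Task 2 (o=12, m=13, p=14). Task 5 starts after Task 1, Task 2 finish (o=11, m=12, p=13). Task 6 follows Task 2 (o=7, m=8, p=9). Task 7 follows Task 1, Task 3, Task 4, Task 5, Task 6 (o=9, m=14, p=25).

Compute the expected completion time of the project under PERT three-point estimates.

te_Task 1 = (1 + 4·3 + 17)/6 = 30/6 = 5
te_Task 2 = (1 + 4·4 + 19)/6 = 36/6 = 6
te_Task 3 = (8 + 4·11 + 20)/6 = 72/6 = 12
te_Task 4 = (12 + 4·13 + 14)/6 = 78/6 = 13
te_Task 5 = (11 + 4·12 + 13)/6 = 72/6 = 12
te_Task 6 = (7 + 4·8 + 9)/6 = 48/6 = 8
te_Task 7 = (9 + 4·14 + 25)/6 = 90/6 = 15

Forward pass:
ES_Task 1 = 0; EF_Task 1 = 5
ES_Task 2 = 0; EF_Task 2 = 6
ES_Task 3 = 0; EF_Task 3 = 12
ES_Task 4 = 6; EF_Task 4 = 6+13 = 19
ES_Task 5 = max(EF_Task 1=5, EF_Task 2=6) = 6; EF_Task 5 = 6+12 = 18
ES_Task 6 = 6; EF_Task 6 = 6+8 = 14
ES_Task 7 = max(EF_Task 1=5, EF_Task 3=12, EF_Task 4=19, EF_Task 5=18, EF_Task 6=14) = 19; EF_Task 7 = 19+15 = 34
Expected project duration μ = 34 days. Critical path: Task 2 → Task 4 → Task 7.

34 days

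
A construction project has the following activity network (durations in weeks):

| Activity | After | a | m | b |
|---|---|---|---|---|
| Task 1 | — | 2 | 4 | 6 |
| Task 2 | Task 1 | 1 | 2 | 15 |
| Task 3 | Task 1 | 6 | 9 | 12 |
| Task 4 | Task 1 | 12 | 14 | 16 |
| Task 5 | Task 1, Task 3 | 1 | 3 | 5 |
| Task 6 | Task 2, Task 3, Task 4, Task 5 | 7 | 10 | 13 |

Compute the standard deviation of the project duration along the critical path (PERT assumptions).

te_Task 1 = (2 + 4·4 + 6)/6 = 24/6 = 4; σ²_Task 1 = ((6−2)/6)² = 0.444
te_Task 2 = (1 + 4·2 + 15)/6 = 24/6 = 4; σ²_Task 2 = ((15−1)/6)² = 5.444
te_Task 3 = (6 + 4·9 + 12)/6 = 54/6 = 9; σ²_Task 3 = ((12−6)/6)² = 1.000
te_Task 4 = (12 + 4·14 + 16)/6 = 84/6 = 14; σ²_Task 4 = ((16−12)/6)² = 0.444
te_Task 5 = (1 + 4·3 + 5)/6 = 18/6 = 3; σ²_Task 5 = ((5−1)/6)² = 0.444
te_Task 6 = (7 + 4·10 + 13)/6 = 60/6 = 10; σ²_Task 6 = ((13−7)/6)² = 1.000

Forward pass:
ES_Task 1 = 0; EF_Task 1 = 4
ES_Task 2 = 4; EF_Task 2 = 4+4 = 8
ES_Task 3 = 4; EF_Task 3 = 4+9 = 13
ES_Task 4 = 4; EF_Task 4 = 4+14 = 18
ES_Task 5 = max(EF_Task 1=4, EF_Task 3=13) = 13; EF_Task 5 = 13+3 = 16
ES_Task 6 = max(EF_Task 2=8, EF_Task 3=13, EF_Task 4=18, EF_Task 5=16) = 18; EF_Task 6 = 18+10 = 28
Expected project duration μ = 28 weeks. Critical path: Task 1 → Task 4 → Task 6.

Variance along critical path = 0.444 + 0.444 + 1.000 = 1.889
σ = √1.889 = 1.374 weeks

1.37 weeks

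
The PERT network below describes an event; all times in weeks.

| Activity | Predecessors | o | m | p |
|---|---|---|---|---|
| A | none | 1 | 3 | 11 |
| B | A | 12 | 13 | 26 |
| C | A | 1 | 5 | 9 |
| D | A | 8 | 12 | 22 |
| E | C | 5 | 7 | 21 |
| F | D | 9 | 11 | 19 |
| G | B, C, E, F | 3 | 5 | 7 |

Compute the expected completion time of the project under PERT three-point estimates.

34 weeks

te_A = (1 + 4·3 + 11)/6 = 24/6 = 4
te_B = (12 + 4·13 + 26)/6 = 90/6 = 15
te_C = (1 + 4·5 + 9)/6 = 30/6 = 5
te_D = (8 + 4·12 + 22)/6 = 78/6 = 13
te_E = (5 + 4·7 + 21)/6 = 54/6 = 9
te_F = (9 + 4·11 + 19)/6 = 72/6 = 12
te_G = (3 + 4·5 + 7)/6 = 30/6 = 5

Forward pass:
ES_A = 0; EF_A = 4
ES_B = 4; EF_B = 4+15 = 19
ES_C = 4; EF_C = 4+5 = 9
ES_D = 4; EF_D = 4+13 = 17
ES_E = 9; EF_E = 9+9 = 18
ES_F = 17; EF_F = 17+12 = 29
ES_G = max(EF_B=19, EF_C=9, EF_E=18, EF_F=29) = 29; EF_G = 29+5 = 34
Expected project duration μ = 34 weeks. Critical path: A → D → F → G.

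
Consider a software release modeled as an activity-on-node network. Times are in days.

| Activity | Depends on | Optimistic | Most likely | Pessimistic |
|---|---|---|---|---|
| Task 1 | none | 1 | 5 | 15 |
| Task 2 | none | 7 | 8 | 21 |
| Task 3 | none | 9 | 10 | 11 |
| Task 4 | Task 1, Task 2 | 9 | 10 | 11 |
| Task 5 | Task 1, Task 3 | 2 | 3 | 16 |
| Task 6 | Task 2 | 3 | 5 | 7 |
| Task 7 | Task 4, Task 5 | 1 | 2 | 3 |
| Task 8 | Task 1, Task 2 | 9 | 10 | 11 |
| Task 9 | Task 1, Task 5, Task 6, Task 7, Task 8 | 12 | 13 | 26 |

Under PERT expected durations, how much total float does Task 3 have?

5 days

te_Task 1 = (1 + 4·5 + 15)/6 = 36/6 = 6
te_Task 2 = (7 + 4·8 + 21)/6 = 60/6 = 10
te_Task 3 = (9 + 4·10 + 11)/6 = 60/6 = 10
te_Task 4 = (9 + 4·10 + 11)/6 = 60/6 = 10
te_Task 5 = (2 + 4·3 + 16)/6 = 30/6 = 5
te_Task 6 = (3 + 4·5 + 7)/6 = 30/6 = 5
te_Task 7 = (1 + 4·2 + 3)/6 = 12/6 = 2
te_Task 8 = (9 + 4·10 + 11)/6 = 60/6 = 10
te_Task 9 = (12 + 4·13 + 26)/6 = 90/6 = 15

Forward pass:
ES_Task 1 = 0; EF_Task 1 = 6
ES_Task 2 = 0; EF_Task 2 = 10
ES_Task 3 = 0; EF_Task 3 = 10
ES_Task 4 = max(EF_Task 1=6, EF_Task 2=10) = 10; EF_Task 4 = 10+10 = 20
ES_Task 5 = max(EF_Task 1=6, EF_Task 3=10) = 10; EF_Task 5 = 10+5 = 15
ES_Task 6 = 10; EF_Task 6 = 10+5 = 15
ES_Task 7 = max(EF_Task 4=20, EF_Task 5=15) = 20; EF_Task 7 = 20+2 = 22
ES_Task 8 = max(EF_Task 1=6, EF_Task 2=10) = 10; EF_Task 8 = 10+10 = 20
ES_Task 9 = max(EF_Task 1=6, EF_Task 5=15, EF_Task 6=15, EF_Task 7=22, EF_Task 8=20) = 22; EF_Task 9 = 22+15 = 37
Expected project duration μ = 37 days. Critical path: Task 2 → Task 4 → Task 7 → Task 9.

Backward pass:
LF_Task 9 = 37; LS_Task 9 = 37−15 = 22
LF_Task 8 = LS_Task 9 = 22; LS_Task 8 = 22−10 = 12
LF_Task 7 = LS_Task 9 = 22; LS_Task 7 = 22−2 = 20
LF_Task 6 = LS_Task 9 = 22; LS_Task 6 = 22−5 = 17
LF_Task 5 = min(LS_Task 7=20, LS_Task 9=22) = 20; LS_Task 5 = 20−5 = 15
LF_Task 4 = LS_Task 7 = 20; LS_Task 4 = 20−10 = 10
LF_Task 3 = LS_Task 5 = 15; LS_Task 3 = 15−10 = 5
LF_Task 2 = min(LS_Task 4=10, LS_Task 6=17, LS_Task 8=12) = 10; LS_Task 2 = 10−10 = 0
LF_Task 1 = min(LS_Task 4=10, LS_Task 5=15, LS_Task 8=12, LS_Task 9=22) = 10; LS_Task 1 = 10−6 = 4
Slack_Task 3 = LS_Task 3 − ES_Task 3 = 5 − 0 = 5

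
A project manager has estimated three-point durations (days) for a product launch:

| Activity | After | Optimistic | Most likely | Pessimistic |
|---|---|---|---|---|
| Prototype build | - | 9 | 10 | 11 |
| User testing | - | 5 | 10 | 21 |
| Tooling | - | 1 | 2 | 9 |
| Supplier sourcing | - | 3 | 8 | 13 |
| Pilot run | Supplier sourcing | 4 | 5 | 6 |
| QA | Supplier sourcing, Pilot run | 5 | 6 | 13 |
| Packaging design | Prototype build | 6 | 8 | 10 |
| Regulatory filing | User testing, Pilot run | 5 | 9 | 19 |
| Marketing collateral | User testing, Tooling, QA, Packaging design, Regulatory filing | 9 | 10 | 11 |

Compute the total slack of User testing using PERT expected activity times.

2 days

te_Prototype build = (9 + 4·10 + 11)/6 = 60/6 = 10
te_User testing = (5 + 4·10 + 21)/6 = 66/6 = 11
te_Tooling = (1 + 4·2 + 9)/6 = 18/6 = 3
te_Supplier sourcing = (3 + 4·8 + 13)/6 = 48/6 = 8
te_Pilot run = (4 + 4·5 + 6)/6 = 30/6 = 5
te_QA = (5 + 4·6 + 13)/6 = 42/6 = 7
te_Packaging design = (6 + 4·8 + 10)/6 = 48/6 = 8
te_Regulatory filing = (5 + 4·9 + 19)/6 = 60/6 = 10
te_Marketing collateral = (9 + 4·10 + 11)/6 = 60/6 = 10

Forward pass:
ES_Prototype build = 0; EF_Prototype build = 10
ES_User testing = 0; EF_User testing = 11
ES_Tooling = 0; EF_Tooling = 3
ES_Supplier sourcing = 0; EF_Supplier sourcing = 8
ES_Pilot run = 8; EF_Pilot run = 8+5 = 13
ES_QA = max(EF_Supplier sourcing=8, EF_Pilot run=13) = 13; EF_QA = 13+7 = 20
ES_Packaging design = 10; EF_Packaging design = 10+8 = 18
ES_Regulatory filing = max(EF_User testing=11, EF_Pilot run=13) = 13; EF_Regulatory filing = 13+10 = 23
ES_Marketing collateral = max(EF_User testing=11, EF_Tooling=3, EF_QA=20, EF_Packaging design=18, EF_Regulatory filing=23) = 23; EF_Marketing collateral = 23+10 = 33
Expected project duration μ = 33 days. Critical path: Supplier sourcing → Pilot run → Regulatory filing → Marketing collateral.

Backward pass:
LF_Marketing collateral = 33; LS_Marketing collateral = 33−10 = 23
LF_Regulatory filing = LS_Marketing collateral = 23; LS_Regulatory filing = 23−10 = 13
LF_Packaging design = LS_Marketing collateral = 23; LS_Packaging design = 23−8 = 15
LF_QA = LS_Marketing collateral = 23; LS_QA = 23−7 = 16
LF_Pilot run = min(LS_QA=16, LS_Regulatory filing=13) = 13; LS_Pilot run = 13−5 = 8
LF_Supplier sourcing = min(LS_Pilot run=8, LS_QA=16) = 8; LS_Supplier sourcing = 8−8 = 0
LF_Tooling = LS_Marketing collateral = 23; LS_Tooling = 23−3 = 20
LF_User testing = min(LS_Regulatory filing=13, LS_Marketing collateral=23) = 13; LS_User testing = 13−11 = 2
LF_Prototype build = LS_Packaging design = 15; LS_Prototype build = 15−10 = 5
Slack_User testing = LS_User testing − ES_User testing = 2 − 0 = 2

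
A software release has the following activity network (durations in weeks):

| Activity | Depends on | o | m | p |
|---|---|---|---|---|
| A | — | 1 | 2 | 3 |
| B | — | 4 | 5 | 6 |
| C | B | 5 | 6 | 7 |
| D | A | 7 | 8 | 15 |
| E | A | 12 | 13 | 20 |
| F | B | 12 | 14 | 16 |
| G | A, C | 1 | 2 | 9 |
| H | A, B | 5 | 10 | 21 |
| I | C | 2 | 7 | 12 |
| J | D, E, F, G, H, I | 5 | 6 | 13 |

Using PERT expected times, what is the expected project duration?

26 weeks

te_A = (1 + 4·2 + 3)/6 = 12/6 = 2
te_B = (4 + 4·5 + 6)/6 = 30/6 = 5
te_C = (5 + 4·6 + 7)/6 = 36/6 = 6
te_D = (7 + 4·8 + 15)/6 = 54/6 = 9
te_E = (12 + 4·13 + 20)/6 = 84/6 = 14
te_F = (12 + 4·14 + 16)/6 = 84/6 = 14
te_G = (1 + 4·2 + 9)/6 = 18/6 = 3
te_H = (5 + 4·10 + 21)/6 = 66/6 = 11
te_I = (2 + 4·7 + 12)/6 = 42/6 = 7
te_J = (5 + 4·6 + 13)/6 = 42/6 = 7

Forward pass:
ES_A = 0; EF_A = 2
ES_B = 0; EF_B = 5
ES_C = 5; EF_C = 5+6 = 11
ES_D = 2; EF_D = 2+9 = 11
ES_E = 2; EF_E = 2+14 = 16
ES_F = 5; EF_F = 5+14 = 19
ES_G = max(EF_A=2, EF_C=11) = 11; EF_G = 11+3 = 14
ES_H = max(EF_A=2, EF_B=5) = 5; EF_H = 5+11 = 16
ES_I = 11; EF_I = 11+7 = 18
ES_J = max(EF_D=11, EF_E=16, EF_F=19, EF_G=14, EF_H=16, EF_I=18) = 19; EF_J = 19+7 = 26
Expected project duration μ = 26 weeks. Critical path: B → F → J.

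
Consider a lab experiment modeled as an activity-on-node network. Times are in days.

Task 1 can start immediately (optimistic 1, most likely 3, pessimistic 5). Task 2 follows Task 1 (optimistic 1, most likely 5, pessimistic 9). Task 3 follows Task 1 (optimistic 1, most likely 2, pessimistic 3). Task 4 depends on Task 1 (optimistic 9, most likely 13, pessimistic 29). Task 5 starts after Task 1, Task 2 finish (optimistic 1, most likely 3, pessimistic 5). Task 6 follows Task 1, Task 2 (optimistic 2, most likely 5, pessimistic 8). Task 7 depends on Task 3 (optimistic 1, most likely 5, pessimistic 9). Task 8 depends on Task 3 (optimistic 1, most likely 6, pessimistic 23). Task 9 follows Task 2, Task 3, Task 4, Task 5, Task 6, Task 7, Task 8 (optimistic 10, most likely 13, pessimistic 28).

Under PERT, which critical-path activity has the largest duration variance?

te_Task 1 = (1 + 4·3 + 5)/6 = 18/6 = 3; σ²_Task 1 = ((5−1)/6)² = 0.444
te_Task 2 = (1 + 4·5 + 9)/6 = 30/6 = 5; σ²_Task 2 = ((9−1)/6)² = 1.778
te_Task 3 = (1 + 4·2 + 3)/6 = 12/6 = 2; σ²_Task 3 = ((3−1)/6)² = 0.111
te_Task 4 = (9 + 4·13 + 29)/6 = 90/6 = 15; σ²_Task 4 = ((29−9)/6)² = 11.111
te_Task 5 = (1 + 4·3 + 5)/6 = 18/6 = 3; σ²_Task 5 = ((5−1)/6)² = 0.444
te_Task 6 = (2 + 4·5 + 8)/6 = 30/6 = 5; σ²_Task 6 = ((8−2)/6)² = 1.000
te_Task 7 = (1 + 4·5 + 9)/6 = 30/6 = 5; σ²_Task 7 = ((9−1)/6)² = 1.778
te_Task 8 = (1 + 4·6 + 23)/6 = 48/6 = 8; σ²_Task 8 = ((23−1)/6)² = 13.444
te_Task 9 = (10 + 4·13 + 28)/6 = 90/6 = 15; σ²_Task 9 = ((28−10)/6)² = 9.000

Forward pass:
ES_Task 1 = 0; EF_Task 1 = 3
ES_Task 2 = 3; EF_Task 2 = 3+5 = 8
ES_Task 3 = 3; EF_Task 3 = 3+2 = 5
ES_Task 4 = 3; EF_Task 4 = 3+15 = 18
ES_Task 5 = max(EF_Task 1=3, EF_Task 2=8) = 8; EF_Task 5 = 8+3 = 11
ES_Task 6 = max(EF_Task 1=3, EF_Task 2=8) = 8; EF_Task 6 = 8+5 = 13
ES_Task 7 = 5; EF_Task 7 = 5+5 = 10
ES_Task 8 = 5; EF_Task 8 = 5+8 = 13
ES_Task 9 = max(EF_Task 2=8, EF_Task 3=5, EF_Task 4=18, EF_Task 5=11, EF_Task 6=13, EF_Task 7=10, EF_Task 8=13) = 18; EF_Task 9 = 18+15 = 33
Expected project duration μ = 33 days. Critical path: Task 1 → Task 4 → Task 9.

Variances on critical path: σ²_Task 1=0.444, σ²_Task 4=11.111, σ²_Task 9=9.000.
Largest is σ²_Task 4 = 11.111.

Task 4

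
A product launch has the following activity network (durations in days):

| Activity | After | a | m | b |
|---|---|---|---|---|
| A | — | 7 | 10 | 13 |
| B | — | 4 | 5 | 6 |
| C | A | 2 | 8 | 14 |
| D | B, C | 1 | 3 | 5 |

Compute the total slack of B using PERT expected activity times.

te_A = (7 + 4·10 + 13)/6 = 60/6 = 10
te_B = (4 + 4·5 + 6)/6 = 30/6 = 5
te_C = (2 + 4·8 + 14)/6 = 48/6 = 8
te_D = (1 + 4·3 + 5)/6 = 18/6 = 3

Forward pass:
ES_A = 0; EF_A = 10
ES_B = 0; EF_B = 5
ES_C = 10; EF_C = 10+8 = 18
ES_D = max(EF_B=5, EF_C=18) = 18; EF_D = 18+3 = 21
Expected project duration μ = 21 days. Critical path: A → C → D.

Backward pass:
LF_D = 21; LS_D = 21−3 = 18
LF_C = LS_D = 18; LS_C = 18−8 = 10
LF_B = LS_D = 18; LS_B = 18−5 = 13
LF_A = LS_C = 10; LS_A = 10−10 = 0
Slack_B = LS_B − ES_B = 13 − 0 = 13

13 days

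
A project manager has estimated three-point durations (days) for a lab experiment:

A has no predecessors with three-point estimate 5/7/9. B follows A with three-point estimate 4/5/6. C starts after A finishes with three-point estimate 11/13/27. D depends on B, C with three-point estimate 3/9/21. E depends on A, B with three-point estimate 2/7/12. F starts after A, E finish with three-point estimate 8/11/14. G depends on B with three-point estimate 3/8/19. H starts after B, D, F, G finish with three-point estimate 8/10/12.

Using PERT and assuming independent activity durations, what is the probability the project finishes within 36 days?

0.073

te_A = (5 + 4·7 + 9)/6 = 42/6 = 7; σ²_A = ((9−5)/6)² = 0.444
te_B = (4 + 4·5 + 6)/6 = 30/6 = 5; σ²_B = ((6−4)/6)² = 0.111
te_C = (11 + 4·13 + 27)/6 = 90/6 = 15; σ²_C = ((27−11)/6)² = 7.111
te_D = (3 + 4·9 + 21)/6 = 60/6 = 10; σ²_D = ((21−3)/6)² = 9.000
te_E = (2 + 4·7 + 12)/6 = 42/6 = 7; σ²_E = ((12−2)/6)² = 2.778
te_F = (8 + 4·11 + 14)/6 = 66/6 = 11; σ²_F = ((14−8)/6)² = 1.000
te_G = (3 + 4·8 + 19)/6 = 54/6 = 9; σ²_G = ((19−3)/6)² = 7.111
te_H = (8 + 4·10 + 12)/6 = 60/6 = 10; σ²_H = ((12−8)/6)² = 0.444

Forward pass:
ES_A = 0; EF_A = 7
ES_B = 7; EF_B = 7+5 = 12
ES_C = 7; EF_C = 7+15 = 22
ES_D = max(EF_B=12, EF_C=22) = 22; EF_D = 22+10 = 32
ES_E = max(EF_A=7, EF_B=12) = 12; EF_E = 12+7 = 19
ES_F = max(EF_A=7, EF_E=19) = 19; EF_F = 19+11 = 30
ES_G = 12; EF_G = 12+9 = 21
ES_H = max(EF_B=12, EF_D=32, EF_F=30, EF_G=21) = 32; EF_H = 32+10 = 42
Expected project duration μ = 42 days. Critical path: A → C → D → H.

Variance along critical path = 0.444 + 7.111 + 9.000 + 0.444 = 17.000; σ = √17.000 = 4.123 days.
Z = (36 − 42) / 4.123 = -1.455
P(T ≤ 36) = Φ(-1.455) ≈ 0.073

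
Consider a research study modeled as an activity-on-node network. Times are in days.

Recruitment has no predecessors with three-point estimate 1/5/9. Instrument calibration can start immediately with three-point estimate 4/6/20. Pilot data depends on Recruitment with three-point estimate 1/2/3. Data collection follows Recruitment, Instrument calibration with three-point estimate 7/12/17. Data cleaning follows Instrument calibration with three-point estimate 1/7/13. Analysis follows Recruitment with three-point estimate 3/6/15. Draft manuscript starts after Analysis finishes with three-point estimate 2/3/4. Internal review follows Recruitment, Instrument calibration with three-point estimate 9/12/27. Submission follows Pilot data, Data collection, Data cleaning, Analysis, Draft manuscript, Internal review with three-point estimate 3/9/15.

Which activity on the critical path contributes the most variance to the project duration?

Internal review

te_Recruitment = (1 + 4·5 + 9)/6 = 30/6 = 5; σ²_Recruitment = ((9−1)/6)² = 1.778
te_Instrument calibration = (4 + 4·6 + 20)/6 = 48/6 = 8; σ²_Instrument calibration = ((20−4)/6)² = 7.111
te_Pilot data = (1 + 4·2 + 3)/6 = 12/6 = 2; σ²_Pilot data = ((3−1)/6)² = 0.111
te_Data collection = (7 + 4·12 + 17)/6 = 72/6 = 12; σ²_Data collection = ((17−7)/6)² = 2.778
te_Data cleaning = (1 + 4·7 + 13)/6 = 42/6 = 7; σ²_Data cleaning = ((13−1)/6)² = 4.000
te_Analysis = (3 + 4·6 + 15)/6 = 42/6 = 7; σ²_Analysis = ((15−3)/6)² = 4.000
te_Draft manuscript = (2 + 4·3 + 4)/6 = 18/6 = 3; σ²_Draft manuscript = ((4−2)/6)² = 0.111
te_Internal review = (9 + 4·12 + 27)/6 = 84/6 = 14; σ²_Internal review = ((27−9)/6)² = 9.000
te_Submission = (3 + 4·9 + 15)/6 = 54/6 = 9; σ²_Submission = ((15−3)/6)² = 4.000

Forward pass:
ES_Recruitment = 0; EF_Recruitment = 5
ES_Instrument calibration = 0; EF_Instrument calibration = 8
ES_Pilot data = 5; EF_Pilot data = 5+2 = 7
ES_Data collection = max(EF_Recruitment=5, EF_Instrument calibration=8) = 8; EF_Data collection = 8+12 = 20
ES_Data cleaning = 8; EF_Data cleaning = 8+7 = 15
ES_Analysis = 5; EF_Analysis = 5+7 = 12
ES_Draft manuscript = 12; EF_Draft manuscript = 12+3 = 15
ES_Internal review = max(EF_Recruitment=5, EF_Instrument calibration=8) = 8; EF_Internal review = 8+14 = 22
ES_Submission = max(EF_Pilot data=7, EF_Data collection=20, EF_Data cleaning=15, EF_Analysis=12, EF_Draft manuscript=15, EF_Internal review=22) = 22; EF_Submission = 22+9 = 31
Expected project duration μ = 31 days. Critical path: Instrument calibration → Internal review → Submission.

Variances on critical path: σ²_Instrument calibration=7.111, σ²_Internal review=9.000, σ²_Submission=4.000.
Largest is σ²_Internal review = 9.000.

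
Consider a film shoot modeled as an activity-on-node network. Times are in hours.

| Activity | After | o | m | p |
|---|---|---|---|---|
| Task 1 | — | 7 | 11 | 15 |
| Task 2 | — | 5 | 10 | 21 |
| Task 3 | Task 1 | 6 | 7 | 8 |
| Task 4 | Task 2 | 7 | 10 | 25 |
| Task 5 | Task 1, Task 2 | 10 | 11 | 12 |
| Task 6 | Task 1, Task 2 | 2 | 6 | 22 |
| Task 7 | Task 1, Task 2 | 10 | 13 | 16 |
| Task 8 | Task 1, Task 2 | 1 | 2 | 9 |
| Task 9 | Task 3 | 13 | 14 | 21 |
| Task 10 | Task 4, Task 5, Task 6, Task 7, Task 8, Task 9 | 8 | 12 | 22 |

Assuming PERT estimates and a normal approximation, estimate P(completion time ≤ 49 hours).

0.840

te_Task 1 = (7 + 4·11 + 15)/6 = 66/6 = 11; σ²_Task 1 = ((15−7)/6)² = 1.778
te_Task 2 = (5 + 4·10 + 21)/6 = 66/6 = 11; σ²_Task 2 = ((21−5)/6)² = 7.111
te_Task 3 = (6 + 4·7 + 8)/6 = 42/6 = 7; σ²_Task 3 = ((8−6)/6)² = 0.111
te_Task 4 = (7 + 4·10 + 25)/6 = 72/6 = 12; σ²_Task 4 = ((25−7)/6)² = 9.000
te_Task 5 = (10 + 4·11 + 12)/6 = 66/6 = 11; σ²_Task 5 = ((12−10)/6)² = 0.111
te_Task 6 = (2 + 4·6 + 22)/6 = 48/6 = 8; σ²_Task 6 = ((22−2)/6)² = 11.111
te_Task 7 = (10 + 4·13 + 16)/6 = 78/6 = 13; σ²_Task 7 = ((16−10)/6)² = 1.000
te_Task 8 = (1 + 4·2 + 9)/6 = 18/6 = 3; σ²_Task 8 = ((9−1)/6)² = 1.778
te_Task 9 = (13 + 4·14 + 21)/6 = 90/6 = 15; σ²_Task 9 = ((21−13)/6)² = 1.778
te_Task 10 = (8 + 4·12 + 22)/6 = 78/6 = 13; σ²_Task 10 = ((22−8)/6)² = 5.444

Forward pass:
ES_Task 1 = 0; EF_Task 1 = 11
ES_Task 2 = 0; EF_Task 2 = 11
ES_Task 3 = 11; EF_Task 3 = 11+7 = 18
ES_Task 4 = 11; EF_Task 4 = 11+12 = 23
ES_Task 5 = max(EF_Task 1=11, EF_Task 2=11) = 11; EF_Task 5 = 11+11 = 22
ES_Task 6 = max(EF_Task 1=11, EF_Task 2=11) = 11; EF_Task 6 = 11+8 = 19
ES_Task 7 = max(EF_Task 1=11, EF_Task 2=11) = 11; EF_Task 7 = 11+13 = 24
ES_Task 8 = max(EF_Task 1=11, EF_Task 2=11) = 11; EF_Task 8 = 11+3 = 14
ES_Task 9 = 18; EF_Task 9 = 18+15 = 33
ES_Task 10 = max(EF_Task 4=23, EF_Task 5=22, EF_Task 6=19, EF_Task 7=24, EF_Task 8=14, EF_Task 9=33) = 33; EF_Task 10 = 33+13 = 46
Expected project duration μ = 46 hours. Critical path: Task 1 → Task 3 → Task 9 → Task 10.

Variance along critical path = 1.778 + 0.111 + 1.778 + 5.444 = 9.111; σ = √9.111 = 3.018 hours.
Z = (49 − 46) / 3.018 = 0.994
P(T ≤ 49) = Φ(0.994) ≈ 0.840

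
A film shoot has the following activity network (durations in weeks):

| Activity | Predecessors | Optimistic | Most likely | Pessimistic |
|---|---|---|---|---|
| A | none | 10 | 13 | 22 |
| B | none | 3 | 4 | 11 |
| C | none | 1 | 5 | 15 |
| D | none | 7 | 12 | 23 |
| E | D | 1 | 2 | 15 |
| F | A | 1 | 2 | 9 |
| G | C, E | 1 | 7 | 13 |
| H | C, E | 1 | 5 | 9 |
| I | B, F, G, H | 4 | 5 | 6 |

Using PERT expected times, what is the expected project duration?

29 weeks

te_A = (10 + 4·13 + 22)/6 = 84/6 = 14
te_B = (3 + 4·4 + 11)/6 = 30/6 = 5
te_C = (1 + 4·5 + 15)/6 = 36/6 = 6
te_D = (7 + 4·12 + 23)/6 = 78/6 = 13
te_E = (1 + 4·2 + 15)/6 = 24/6 = 4
te_F = (1 + 4·2 + 9)/6 = 18/6 = 3
te_G = (1 + 4·7 + 13)/6 = 42/6 = 7
te_H = (1 + 4·5 + 9)/6 = 30/6 = 5
te_I = (4 + 4·5 + 6)/6 = 30/6 = 5

Forward pass:
ES_A = 0; EF_A = 14
ES_B = 0; EF_B = 5
ES_C = 0; EF_C = 6
ES_D = 0; EF_D = 13
ES_E = 13; EF_E = 13+4 = 17
ES_F = 14; EF_F = 14+3 = 17
ES_G = max(EF_C=6, EF_E=17) = 17; EF_G = 17+7 = 24
ES_H = max(EF_C=6, EF_E=17) = 17; EF_H = 17+5 = 22
ES_I = max(EF_B=5, EF_F=17, EF_G=24, EF_H=22) = 24; EF_I = 24+5 = 29
Expected project duration μ = 29 weeks. Critical path: D → E → G → I.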